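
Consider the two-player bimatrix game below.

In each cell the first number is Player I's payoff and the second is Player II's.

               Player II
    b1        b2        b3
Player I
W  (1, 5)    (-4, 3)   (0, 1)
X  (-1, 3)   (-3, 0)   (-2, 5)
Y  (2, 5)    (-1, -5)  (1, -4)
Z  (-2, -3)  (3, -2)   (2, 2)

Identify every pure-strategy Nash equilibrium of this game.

(Y, b1); (Z, b3)

(W, b1): Player I can switch to Y (1 → 2). Not NE.
(W, b2): Player I can switch to X (-4 → -3). Not NE.
(W, b3): Player I can switch to Y (0 → 1). Not NE.
(X, b1): Player I can switch to W (-1 → 1). Not NE.
(X, b2): Player I can switch to Y (-3 → -1). Not NE.
(X, b3): Player I can switch to W (-2 → 0). Not NE.
(Y, b1): Player I gets 2, best alternative 1; Player II gets 5, best alternative -4. No profitable deviation — NE.
(Z, b3): Player I gets 2, best alternative 1; Player II gets 2, best alternative -2. No profitable deviation — NE.
(The remaining 4 profiles each have a profitable deviation by the same check.)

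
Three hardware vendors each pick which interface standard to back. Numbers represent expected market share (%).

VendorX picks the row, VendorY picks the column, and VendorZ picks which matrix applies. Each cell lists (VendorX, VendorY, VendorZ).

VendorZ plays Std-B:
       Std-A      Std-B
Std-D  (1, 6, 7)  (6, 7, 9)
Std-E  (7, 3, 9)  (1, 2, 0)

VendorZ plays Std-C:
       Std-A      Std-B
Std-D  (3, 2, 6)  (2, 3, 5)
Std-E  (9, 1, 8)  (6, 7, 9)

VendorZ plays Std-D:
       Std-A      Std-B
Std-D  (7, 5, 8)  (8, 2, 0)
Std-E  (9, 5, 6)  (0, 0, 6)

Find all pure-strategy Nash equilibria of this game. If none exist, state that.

Pure-strategy Nash equilibria: (Std-D, Std-B, Std-B); (Std-E, Std-A, Std-B); (Std-E, Std-B, Std-C)

(Std-D, Std-A, Std-B): VendorX can switch to Std-E (1 → 7). Not NE.
(Std-D, Std-A, Std-C): VendorX can switch to Std-E (3 → 9). Not NE.
(Std-D, Std-A, Std-D): VendorX can switch to Std-E (7 → 9). Not NE.
(Std-D, Std-B, Std-B): VendorX gets 6, best alternative 1; VendorY gets 7, best alternative 6; VendorZ gets 9, best alternative 5. No profitable deviation — NE.
(Std-D, Std-B, Std-C): VendorX can switch to Std-E (2 → 6). Not NE.
(Std-D, Std-B, Std-D): VendorY can switch to Std-A (2 → 5). Not NE.
(Std-E, Std-A, Std-B): VendorX gets 7, best alternative 1; VendorY gets 3, best alternative 2; VendorZ gets 9, best alternative 8. No profitable deviation — NE.
(Std-E, Std-A, Std-C): VendorY can switch to Std-B (1 → 7). Not NE.
(Std-E, Std-A, Std-D): VendorZ can switch to Std-B (6 → 9). Not NE.
(Std-E, Std-B, Std-B): VendorX can switch to Std-D (1 → 6). Not NE.
(Std-E, Std-B, Std-C): VendorX gets 6, best alternative 2; VendorY gets 7, best alternative 1; VendorZ gets 9, best alternative 6. No profitable deviation — NE.
(The remaining 1 profile has a profitable deviation by the same check.)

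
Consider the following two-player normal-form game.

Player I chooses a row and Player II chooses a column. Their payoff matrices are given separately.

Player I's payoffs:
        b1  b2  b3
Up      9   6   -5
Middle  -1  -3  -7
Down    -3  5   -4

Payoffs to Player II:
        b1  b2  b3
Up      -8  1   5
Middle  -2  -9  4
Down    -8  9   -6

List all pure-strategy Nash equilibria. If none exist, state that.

Player I against b1: payoffs 9, -1, -3 → best response Up.
Player I against b2: payoffs 6, -3, 5 → best response Up.
Player I against b3: payoffs -5, -7, -4 → best response Down.
Player II against Up: payoffs -8, 1, 5 → best response b3.
Player II against Middle: payoffs -2, -9, 4 → best response b3.
Player II against Down: payoffs -8, 9, -6 → best response b2.
No profile is a mutual best response for all players.

No pure-strategy Nash equilibrium.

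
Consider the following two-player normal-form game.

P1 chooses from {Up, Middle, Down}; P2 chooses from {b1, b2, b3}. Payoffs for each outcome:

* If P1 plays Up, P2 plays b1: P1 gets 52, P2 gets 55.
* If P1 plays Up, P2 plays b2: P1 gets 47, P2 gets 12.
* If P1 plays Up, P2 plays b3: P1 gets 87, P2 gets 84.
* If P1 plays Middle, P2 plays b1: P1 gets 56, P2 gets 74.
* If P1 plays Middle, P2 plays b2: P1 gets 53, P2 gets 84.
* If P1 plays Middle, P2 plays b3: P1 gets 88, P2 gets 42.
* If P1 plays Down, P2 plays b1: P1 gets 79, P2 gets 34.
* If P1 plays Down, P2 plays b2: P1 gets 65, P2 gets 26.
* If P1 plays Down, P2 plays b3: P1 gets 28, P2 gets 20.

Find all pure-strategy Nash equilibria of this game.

Pure NE: (Down, b1)

Check each profile: it is a Nash equilibrium iff no player can strictly gain by switching unilaterally.
(Up, b1): P1 can switch to Middle (52 → 56). Not NE.
(Up, b2): P1 can switch to Middle (47 → 53). Not NE.
(Up, b3): P1 can switch to Middle (87 → 88). Not NE.
(Middle, b1): P1 can switch to Down (56 → 79). Not NE.
(Middle, b2): P1 can switch to Down (53 → 65). Not NE.
(Middle, b3): P2 can switch to b1 (42 → 74). Not NE.
(Down, b1): P1 gets 79, best alternative 56; P2 gets 34, best alternative 26. No profitable deviation — NE.
(Down, b2): P2 can switch to b1 (26 → 34). Not NE.
(Down, b3): P1 can switch to Up (28 → 87). Not NE.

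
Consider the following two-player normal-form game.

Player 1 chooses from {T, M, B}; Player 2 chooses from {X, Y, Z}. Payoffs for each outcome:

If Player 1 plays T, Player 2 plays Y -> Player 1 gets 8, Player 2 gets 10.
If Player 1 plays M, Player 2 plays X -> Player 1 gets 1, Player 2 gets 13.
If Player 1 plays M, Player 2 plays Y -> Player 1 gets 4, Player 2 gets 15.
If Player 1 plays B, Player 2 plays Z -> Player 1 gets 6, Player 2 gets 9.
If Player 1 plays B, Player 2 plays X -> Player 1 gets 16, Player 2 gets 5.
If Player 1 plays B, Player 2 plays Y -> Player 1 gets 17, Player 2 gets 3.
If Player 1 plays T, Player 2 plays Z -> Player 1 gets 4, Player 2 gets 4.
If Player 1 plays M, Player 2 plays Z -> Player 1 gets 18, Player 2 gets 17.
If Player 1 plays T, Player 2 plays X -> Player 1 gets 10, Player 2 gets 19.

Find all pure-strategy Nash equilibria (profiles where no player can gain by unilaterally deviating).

Check each profile: it is a Nash equilibrium iff no player can strictly gain by switching unilaterally.
(T, X): Player 1 can switch to B (10 → 16). Not NE.
(T, Y): Player 1 can switch to B (8 → 17). Not NE.
(T, Z): Player 1 can switch to M (4 → 18). Not NE.
(M, X): Player 1 can switch to T (1 → 10). Not NE.
(M, Y): Player 1 can switch to T (4 → 8). Not NE.
(M, Z): Player 1 gets 18, best alternative 6; Player 2 gets 17, best alternative 15. No profitable deviation — NE.
(B, X): Player 2 can switch to Z (5 → 9). Not NE.
(The remaining 2 profiles each have a profitable deviation by the same check.)

(M, Z)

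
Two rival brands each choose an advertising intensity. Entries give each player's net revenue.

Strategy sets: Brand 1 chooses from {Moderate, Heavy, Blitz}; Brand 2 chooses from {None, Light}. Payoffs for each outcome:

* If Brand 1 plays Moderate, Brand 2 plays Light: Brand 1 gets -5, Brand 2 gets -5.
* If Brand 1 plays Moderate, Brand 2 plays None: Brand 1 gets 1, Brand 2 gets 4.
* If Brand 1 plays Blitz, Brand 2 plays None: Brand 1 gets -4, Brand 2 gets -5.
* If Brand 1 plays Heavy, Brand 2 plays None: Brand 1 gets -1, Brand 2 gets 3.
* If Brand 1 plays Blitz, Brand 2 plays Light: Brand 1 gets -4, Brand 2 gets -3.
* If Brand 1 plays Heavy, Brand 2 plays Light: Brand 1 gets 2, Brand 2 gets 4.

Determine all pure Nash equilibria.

The pure Nash equilibria are (Moderate, None), (Heavy, Light).

Check each profile: it is a Nash equilibrium iff no player can strictly gain by switching unilaterally.
(Moderate, None): Brand 1 gets 1, best alternative -1; Brand 2 gets 4, best alternative -5. No profitable deviation — NE.
(Moderate, Light): Brand 1 can switch to Heavy (-5 → 2). Not NE.
(Heavy, None): Brand 1 can switch to Moderate (-1 → 1). Not NE.
(Heavy, Light): Brand 1 gets 2, best alternative -4; Brand 2 gets 4, best alternative 3. No profitable deviation — NE.
(Blitz, None): Brand 1 can switch to Moderate (-4 → 1). Not NE.
(Blitz, Light): Brand 1 can switch to Heavy (-4 → 2). Not NE.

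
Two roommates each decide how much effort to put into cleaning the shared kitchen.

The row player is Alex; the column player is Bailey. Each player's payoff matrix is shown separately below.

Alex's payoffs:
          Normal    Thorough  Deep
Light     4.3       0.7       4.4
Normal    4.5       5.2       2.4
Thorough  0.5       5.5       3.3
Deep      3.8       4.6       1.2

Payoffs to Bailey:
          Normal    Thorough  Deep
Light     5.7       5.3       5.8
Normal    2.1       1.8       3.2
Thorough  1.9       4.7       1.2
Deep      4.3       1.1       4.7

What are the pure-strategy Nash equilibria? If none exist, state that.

(Light, Deep); (Thorough, Thorough)

(Light, Normal): Alex can switch to Normal (4.3 → 4.5). Not NE.
(Light, Thorough): Alex can switch to Normal (0.7 → 5.2). Not NE.
(Light, Deep): Alex gets 4.4, best alternative 3.3; Bailey gets 5.8, best alternative 5.7. No profitable deviation — NE.
(Normal, Normal): Bailey can switch to Deep (2.1 → 3.2). Not NE.
(Normal, Thorough): Alex can switch to Thorough (5.2 → 5.5). Not NE.
(Normal, Deep): Alex can switch to Light (2.4 → 4.4). Not NE.
(Thorough, Normal): Alex can switch to Light (0.5 → 4.3). Not NE.
(Thorough, Thorough): Alex gets 5.5, best alternative 5.2; Bailey gets 4.7, best alternative 1.9. No profitable deviation — NE.
(Thorough, Deep): Alex can switch to Light (3.3 → 4.4). Not NE.
(Deep, Normal): Alex can switch to Light (3.8 → 4.3). Not NE.
(The remaining 2 profiles each have a profitable deviation by the same check.)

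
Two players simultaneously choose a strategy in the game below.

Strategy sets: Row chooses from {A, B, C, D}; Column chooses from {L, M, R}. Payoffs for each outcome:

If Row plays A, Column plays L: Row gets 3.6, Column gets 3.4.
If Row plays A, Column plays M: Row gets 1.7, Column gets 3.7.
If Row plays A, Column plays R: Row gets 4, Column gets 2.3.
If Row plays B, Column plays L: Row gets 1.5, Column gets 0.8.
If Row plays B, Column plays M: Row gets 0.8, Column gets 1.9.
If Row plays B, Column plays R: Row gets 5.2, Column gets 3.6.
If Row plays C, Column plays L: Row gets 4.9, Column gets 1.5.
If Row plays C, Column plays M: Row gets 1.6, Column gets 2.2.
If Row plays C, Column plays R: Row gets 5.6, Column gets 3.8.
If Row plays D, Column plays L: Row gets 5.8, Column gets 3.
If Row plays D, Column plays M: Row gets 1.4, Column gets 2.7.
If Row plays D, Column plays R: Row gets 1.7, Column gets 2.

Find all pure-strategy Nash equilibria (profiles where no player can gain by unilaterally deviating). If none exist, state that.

Pure-strategy Nash equilibria: (A, M) and (C, R) and (D, L)

For each strategy profile, look for a profitable unilateral deviation.
(A, L): Row can switch to C (3.6 → 4.9). Not NE.
(A, M): Row gets 1.7, best alternative 1.6; Column gets 3.7, best alternative 3.4. No profitable deviation — NE.
(A, R): Row can switch to B (4 → 5.2). Not NE.
(B, L): Row can switch to A (1.5 → 3.6). Not NE.
(B, M): Row can switch to A (0.8 → 1.7). Not NE.
(B, R): Row can switch to C (5.2 → 5.6). Not NE.
(C, L): Row can switch to D (4.9 → 5.8). Not NE.
(C, M): Row can switch to A (1.6 → 1.7). Not NE.
(C, R): Row gets 5.6, best alternative 5.2; Column gets 3.8, best alternative 2.2. No profitable deviation — NE.
(D, L): Row gets 5.8, best alternative 4.9; Column gets 3, best alternative 2.7. No profitable deviation — NE.
(D, M): Row can switch to A (1.4 → 1.7). Not NE.
(D, R): Row can switch to A (1.7 → 4). Not NE.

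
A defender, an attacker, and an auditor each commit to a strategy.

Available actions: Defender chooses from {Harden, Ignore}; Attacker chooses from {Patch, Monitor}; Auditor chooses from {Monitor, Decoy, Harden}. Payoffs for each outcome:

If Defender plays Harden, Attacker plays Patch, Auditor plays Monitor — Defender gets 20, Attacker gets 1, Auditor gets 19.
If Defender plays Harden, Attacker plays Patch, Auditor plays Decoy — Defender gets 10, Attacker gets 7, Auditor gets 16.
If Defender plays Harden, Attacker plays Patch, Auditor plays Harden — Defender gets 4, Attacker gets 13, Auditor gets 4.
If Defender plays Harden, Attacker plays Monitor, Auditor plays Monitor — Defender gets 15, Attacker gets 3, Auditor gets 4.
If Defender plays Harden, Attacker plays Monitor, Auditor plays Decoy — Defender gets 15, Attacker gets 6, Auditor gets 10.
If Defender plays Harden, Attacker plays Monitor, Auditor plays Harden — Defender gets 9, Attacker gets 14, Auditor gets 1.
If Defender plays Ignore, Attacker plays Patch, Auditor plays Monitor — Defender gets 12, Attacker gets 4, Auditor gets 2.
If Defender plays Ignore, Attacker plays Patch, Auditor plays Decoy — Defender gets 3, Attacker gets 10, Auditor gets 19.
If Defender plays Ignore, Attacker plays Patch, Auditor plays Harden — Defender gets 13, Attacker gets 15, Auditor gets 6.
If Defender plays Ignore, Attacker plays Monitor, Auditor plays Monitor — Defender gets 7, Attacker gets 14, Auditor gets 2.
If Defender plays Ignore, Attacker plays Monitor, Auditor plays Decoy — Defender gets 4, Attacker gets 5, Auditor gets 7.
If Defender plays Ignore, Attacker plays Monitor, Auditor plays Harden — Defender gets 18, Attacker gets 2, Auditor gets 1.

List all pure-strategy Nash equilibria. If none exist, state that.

none

Defender against (Patch, Monitor): payoffs 20, 12 → best response Harden.
Defender against (Patch, Decoy): payoffs 10, 3 → best response Harden.
Defender against (Patch, Harden): payoffs 4, 13 → best response Ignore.
Defender against (Monitor, Monitor): payoffs 15, 7 → best response Harden.
Defender against (Monitor, Decoy): payoffs 15, 4 → best response Harden.
Defender against (Monitor, Harden): payoffs 9, 18 → best response Ignore.
Attacker against (Harden, Monitor): payoffs 1, 3 → best response Monitor.
Attacker against (Harden, Decoy): payoffs 7, 6 → best response Patch.
Attacker against (Harden, Harden): payoffs 13, 14 → best response Monitor.
Attacker against (Ignore, Monitor): payoffs 4, 14 → best response Monitor.
Attacker against (Ignore, Decoy): payoffs 10, 5 → best response Patch.
Attacker against (Ignore, Harden): payoffs 15, 2 → best response Patch.
Auditor against (Harden, Patch): payoffs 19, 16, 4 → best response Monitor.
Auditor against (Harden, Monitor): payoffs 4, 10, 1 → best response Decoy.
Auditor against (Ignore, Patch): payoffs 2, 19, 6 → best response Decoy.
Auditor against (Ignore, Monitor): payoffs 2, 7, 1 → best response Decoy.
No profile is a mutual best response for all players.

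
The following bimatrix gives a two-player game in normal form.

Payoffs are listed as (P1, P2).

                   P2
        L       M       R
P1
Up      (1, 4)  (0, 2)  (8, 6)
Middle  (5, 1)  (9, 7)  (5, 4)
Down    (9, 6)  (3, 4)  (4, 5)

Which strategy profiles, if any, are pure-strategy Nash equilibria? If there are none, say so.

P1 against L: payoffs 1, 5, 9 → best response Down.
P1 against M: payoffs 0, 9, 3 → best response Middle.
P1 against R: payoffs 8, 5, 4 → best response Up.
P2 against Up: payoffs 4, 2, 6 → best response R.
P2 against Middle: payoffs 1, 7, 4 → best response M.
P2 against Down: payoffs 6, 4, 5 → best response L.
Mutual best responses: (Up, R); (Middle, M); (Down, L).

The pure Nash equilibria are (Up, R), (Middle, M), (Down, L).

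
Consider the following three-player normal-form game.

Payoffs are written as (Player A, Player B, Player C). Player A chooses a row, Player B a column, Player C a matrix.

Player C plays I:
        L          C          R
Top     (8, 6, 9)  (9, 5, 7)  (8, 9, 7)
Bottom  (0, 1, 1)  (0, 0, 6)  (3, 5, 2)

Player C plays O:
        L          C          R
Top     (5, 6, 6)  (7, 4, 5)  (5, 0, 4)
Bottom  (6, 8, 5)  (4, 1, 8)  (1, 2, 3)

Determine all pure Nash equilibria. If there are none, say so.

(Top, R, I) and (Bottom, L, O)

Player A against (L, I): payoffs 8, 0 → best response Top.
Player A against (L, O): payoffs 5, 6 → best response Bottom.
Player A against (C, I): payoffs 9, 0 → best response Top.
Player A against (C, O): payoffs 7, 4 → best response Top.
Player A against (R, I): payoffs 8, 3 → best response Top.
Player A against (R, O): payoffs 5, 1 → best response Top.
Player B against (Top, I): payoffs 6, 5, 9 → best response R.
Player B against (Top, O): payoffs 6, 4, 0 → best response L.
Player B against (Bottom, I): payoffs 1, 0, 5 → best response R.
Player B against (Bottom, O): payoffs 8, 1, 2 → best response L.
Player C against (Top, L): payoffs 9, 6 → best response I.
Player C against (Top, C): payoffs 7, 5 → best response I.
Player C against (Top, R): payoffs 7, 4 → best response I.
Player C against (Bottom, L): payoffs 1, 5 → best response O.
Player C against (Bottom, C): payoffs 6, 8 → best response O.
Player C against (Bottom, R): payoffs 2, 3 → best response O.
Mutual best responses: (Top, R, I); (Bottom, L, O).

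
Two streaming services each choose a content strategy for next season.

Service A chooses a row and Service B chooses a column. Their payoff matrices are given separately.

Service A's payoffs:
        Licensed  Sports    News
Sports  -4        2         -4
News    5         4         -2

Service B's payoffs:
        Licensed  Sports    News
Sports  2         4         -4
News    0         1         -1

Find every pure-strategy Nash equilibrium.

Pure NE: (News, Sports)

Service A against Licensed: payoffs -4, 5 → best response News.
Service A against Sports: payoffs 2, 4 → best response News.
Service A against News: payoffs -4, -2 → best response News.
Service B against Sports: payoffs 2, 4, -4 → best response Sports.
Service B against News: payoffs 0, 1, -1 → best response Sports.
Mutual best responses: (News, Sports).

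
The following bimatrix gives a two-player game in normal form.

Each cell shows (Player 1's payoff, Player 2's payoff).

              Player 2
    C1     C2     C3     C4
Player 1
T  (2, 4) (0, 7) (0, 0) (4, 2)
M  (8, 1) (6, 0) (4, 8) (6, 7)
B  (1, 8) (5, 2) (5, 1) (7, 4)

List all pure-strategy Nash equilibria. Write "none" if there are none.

This game has no pure Nash equilibrium.

(T, C1): Player 1 can switch to M (2 → 8). Not NE.
(T, C2): Player 1 can switch to M (0 → 6). Not NE.
(T, C3): Player 1 can switch to M (0 → 4). Not NE.
(T, C4): Player 1 can switch to M (4 → 6). Not NE.
(M, C1): Player 2 can switch to C3 (1 → 8). Not NE.
(M, C2): Player 2 can switch to C1 (0 → 1). Not NE.
(M, C3): Player 1 can switch to B (4 → 5). Not NE.
(M, C4): Player 1 can switch to B (6 → 7). Not NE.
(B, C1): Player 1 can switch to T (1 → 2). Not NE.
(B, C2): Player 1 can switch to M (5 → 6). Not NE.
(The remaining 2 profiles each have a profitable deviation by the same check.)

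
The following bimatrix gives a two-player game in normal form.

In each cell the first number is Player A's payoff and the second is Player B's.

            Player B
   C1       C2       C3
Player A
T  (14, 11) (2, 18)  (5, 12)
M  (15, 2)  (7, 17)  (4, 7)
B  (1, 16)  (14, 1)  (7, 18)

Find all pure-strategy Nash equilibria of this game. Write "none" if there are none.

(B, C3)

Player A against C1: payoffs 14, 15, 1 → best response M.
Player A against C2: payoffs 2, 7, 14 → best response B.
Player A against C3: payoffs 5, 4, 7 → best response B.
Player B against T: payoffs 11, 18, 12 → best response C2.
Player B against M: payoffs 2, 17, 7 → best response C2.
Player B against B: payoffs 16, 1, 18 → best response C3.
Mutual best responses: (B, C3).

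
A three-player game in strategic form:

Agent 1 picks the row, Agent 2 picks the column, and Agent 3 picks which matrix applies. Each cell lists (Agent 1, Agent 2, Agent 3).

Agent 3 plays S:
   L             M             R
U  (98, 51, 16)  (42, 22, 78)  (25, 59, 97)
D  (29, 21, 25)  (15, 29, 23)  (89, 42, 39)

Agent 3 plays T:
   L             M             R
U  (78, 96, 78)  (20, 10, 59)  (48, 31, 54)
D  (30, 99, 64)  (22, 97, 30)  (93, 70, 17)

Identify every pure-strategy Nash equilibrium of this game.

(U, L, T), (D, R, S)

Agent 1 against (L, S): payoffs 98, 29 → best response U.
Agent 1 against (L, T): payoffs 78, 30 → best response U.
Agent 1 against (M, S): payoffs 42, 15 → best response U.
Agent 1 against (M, T): payoffs 20, 22 → best response D.
Agent 1 against (R, S): payoffs 25, 89 → best response D.
Agent 1 against (R, T): payoffs 48, 93 → best response D.
Agent 2 against (U, S): payoffs 51, 22, 59 → best response R.
Agent 2 against (U, T): payoffs 96, 10, 31 → best response L.
Agent 2 against (D, S): payoffs 21, 29, 42 → best response R.
Agent 2 against (D, T): payoffs 99, 97, 70 → best response L.
Agent 3 against (U, L): payoffs 16, 78 → best response T.
Agent 3 against (U, M): payoffs 78, 59 → best response S.
Agent 3 against (U, R): payoffs 97, 54 → best response S.
Agent 3 against (D, L): payoffs 25, 64 → best response T.
Agent 3 against (D, M): payoffs 23, 30 → best response T.
Agent 3 against (D, R): payoffs 39, 17 → best response S.
Mutual best responses: (U, L, T); (D, R, S).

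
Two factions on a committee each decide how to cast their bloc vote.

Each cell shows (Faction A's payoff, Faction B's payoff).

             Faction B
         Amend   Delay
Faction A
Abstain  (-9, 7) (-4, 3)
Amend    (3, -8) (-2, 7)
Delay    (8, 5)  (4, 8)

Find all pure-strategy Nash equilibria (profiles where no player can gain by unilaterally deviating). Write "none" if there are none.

(Delay, Delay)

(Abstain, Amend): Faction A can switch to Amend (-9 → 3). Not NE.
(Abstain, Delay): Faction A can switch to Amend (-4 → -2). Not NE.
(Amend, Amend): Faction A can switch to Delay (3 → 8). Not NE.
(Amend, Delay): Faction A can switch to Delay (-2 → 4). Not NE.
(Delay, Amend): Faction B can switch to Delay (5 → 8). Not NE.
(Delay, Delay): Faction A gets 4, best alternative -2; Faction B gets 8, best alternative 5. No profitable deviation — NE.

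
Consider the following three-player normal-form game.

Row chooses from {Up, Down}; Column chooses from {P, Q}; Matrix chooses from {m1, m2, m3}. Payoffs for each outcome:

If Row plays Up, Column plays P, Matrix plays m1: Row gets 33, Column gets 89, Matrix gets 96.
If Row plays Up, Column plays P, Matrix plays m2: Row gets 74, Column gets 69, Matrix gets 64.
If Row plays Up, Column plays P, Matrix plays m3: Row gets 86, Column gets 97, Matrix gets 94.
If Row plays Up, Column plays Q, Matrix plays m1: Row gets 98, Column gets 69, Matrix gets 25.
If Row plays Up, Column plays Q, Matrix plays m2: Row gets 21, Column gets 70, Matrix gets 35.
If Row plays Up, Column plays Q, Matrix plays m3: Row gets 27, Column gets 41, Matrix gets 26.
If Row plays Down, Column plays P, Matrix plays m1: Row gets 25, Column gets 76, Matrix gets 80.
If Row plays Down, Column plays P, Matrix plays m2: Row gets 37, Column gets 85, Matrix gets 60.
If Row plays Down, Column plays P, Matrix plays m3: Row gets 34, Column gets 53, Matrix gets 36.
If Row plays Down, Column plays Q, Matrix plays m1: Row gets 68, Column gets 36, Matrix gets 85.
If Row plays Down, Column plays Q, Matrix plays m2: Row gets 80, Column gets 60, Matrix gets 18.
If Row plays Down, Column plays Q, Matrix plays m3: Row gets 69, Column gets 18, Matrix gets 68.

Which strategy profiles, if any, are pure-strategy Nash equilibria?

For each player, find the best response to each opponent profile; mutual best responses are the pure NE.
Row against (P, m1): payoffs 33, 25 → best response Up.
Row against (P, m2): payoffs 74, 37 → best response Up.
Row against (P, m3): payoffs 86, 34 → best response Up.
Row against (Q, m1): payoffs 98, 68 → best response Up.
Row against (Q, m2): payoffs 21, 80 → best response Down.
Row against (Q, m3): payoffs 27, 69 → best response Down.
Column against (Up, m1): payoffs 89, 69 → best response P.
Column against (Up, m2): payoffs 69, 70 → best response Q.
Column against (Up, m3): payoffs 97, 41 → best response P.
Column against (Down, m1): payoffs 76, 36 → best response P.
Column against (Down, m2): payoffs 85, 60 → best response P.
Column against (Down, m3): payoffs 53, 18 → best response P.
Matrix against (Up, P): payoffs 96, 64, 94 → best response m1.
Matrix against (Up, Q): payoffs 25, 35, 26 → best response m2.
Matrix against (Down, P): payoffs 80, 60, 36 → best response m1.
Matrix against (Down, Q): payoffs 85, 18, 68 → best response m1.
Mutual best responses: (Up, P, m1).

The unique pure-strategy Nash equilibrium is (Up, P, m1).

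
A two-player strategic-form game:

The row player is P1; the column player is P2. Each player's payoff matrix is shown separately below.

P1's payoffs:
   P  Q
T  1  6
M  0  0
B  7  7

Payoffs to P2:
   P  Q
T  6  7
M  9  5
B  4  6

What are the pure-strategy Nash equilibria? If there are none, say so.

Pure NE: (B, Q)

(T, P): P1 can switch to B (1 → 7). Not NE.
(T, Q): P1 can switch to B (6 → 7). Not NE.
(M, P): P1 can switch to T (0 → 1). Not NE.
(M, Q): P1 can switch to T (0 → 6). Not NE.
(B, P): P2 can switch to Q (4 → 6). Not NE.
(B, Q): P1 gets 7, best alternative 6; P2 gets 6, best alternative 4. No profitable deviation — NE.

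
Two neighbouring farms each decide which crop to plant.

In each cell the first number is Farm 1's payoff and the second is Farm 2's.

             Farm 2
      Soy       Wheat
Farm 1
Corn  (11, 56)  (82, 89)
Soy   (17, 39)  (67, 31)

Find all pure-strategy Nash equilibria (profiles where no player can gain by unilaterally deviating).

Farm 1 against Soy: payoffs 11, 17 → best response Soy.
Farm 1 against Wheat: payoffs 82, 67 → best response Corn.
Farm 2 against Corn: payoffs 56, 89 → best response Wheat.
Farm 2 against Soy: payoffs 39, 31 → best response Soy.
Mutual best responses: (Corn, Wheat); (Soy, Soy).

(Corn, Wheat); (Soy, Soy)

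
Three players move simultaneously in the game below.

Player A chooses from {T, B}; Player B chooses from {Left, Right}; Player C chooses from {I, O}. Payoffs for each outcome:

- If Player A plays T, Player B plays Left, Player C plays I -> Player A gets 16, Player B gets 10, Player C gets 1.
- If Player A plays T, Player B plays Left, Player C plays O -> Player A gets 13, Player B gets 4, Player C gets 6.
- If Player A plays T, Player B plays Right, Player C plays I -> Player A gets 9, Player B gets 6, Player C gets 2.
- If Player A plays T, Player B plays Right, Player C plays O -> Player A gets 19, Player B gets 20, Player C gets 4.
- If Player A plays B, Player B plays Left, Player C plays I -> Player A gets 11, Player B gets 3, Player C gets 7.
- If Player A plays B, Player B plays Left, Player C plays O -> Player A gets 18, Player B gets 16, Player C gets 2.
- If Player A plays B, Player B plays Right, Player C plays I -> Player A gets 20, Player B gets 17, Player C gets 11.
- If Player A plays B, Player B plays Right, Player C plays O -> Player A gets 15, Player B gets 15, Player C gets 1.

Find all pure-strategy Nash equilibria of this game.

Check each profile: it is a Nash equilibrium iff no player can strictly gain by switching unilaterally.
(T, Left, I): Player C can switch to O (1 → 6). Not NE.
(T, Left, O): Player A can switch to B (13 → 18). Not NE.
(T, Right, I): Player A can switch to B (9 → 20). Not NE.
(T, Right, O): Player A gets 19, best alternative 15; Player B gets 20, best alternative 4; Player C gets 4, best alternative 2. No profitable deviation — NE.
(B, Left, I): Player A can switch to T (11 → 16). Not NE.
(B, Left, O): Player C can switch to I (2 → 7). Not NE.
(B, Right, I): Player A gets 20, best alternative 9; Player B gets 17, best alternative 3; Player C gets 11, best alternative 1. No profitable deviation — NE.
(B, Right, O): Player A can switch to T (15 → 19). Not NE.

(T, Right, O); (B, Right, I)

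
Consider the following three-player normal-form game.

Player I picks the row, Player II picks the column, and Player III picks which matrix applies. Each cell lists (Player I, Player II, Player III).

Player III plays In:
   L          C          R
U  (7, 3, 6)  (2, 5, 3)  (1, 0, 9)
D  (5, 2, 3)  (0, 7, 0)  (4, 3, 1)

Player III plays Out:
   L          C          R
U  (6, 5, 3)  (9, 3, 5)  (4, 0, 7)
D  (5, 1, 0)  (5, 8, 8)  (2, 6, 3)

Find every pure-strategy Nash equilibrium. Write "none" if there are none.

none

(U, L, In): Player II can switch to C (3 → 5). Not NE.
(U, L, Out): Player III can switch to In (3 → 6). Not NE.
(U, C, In): Player III can switch to Out (3 → 5). Not NE.
(U, C, Out): Player II can switch to L (3 → 5). Not NE.
(U, R, In): Player I can switch to D (1 → 4). Not NE.
(U, R, Out): Player II can switch to L (0 → 5). Not NE.
(The remaining 6 profiles each have a profitable deviation by the same check.)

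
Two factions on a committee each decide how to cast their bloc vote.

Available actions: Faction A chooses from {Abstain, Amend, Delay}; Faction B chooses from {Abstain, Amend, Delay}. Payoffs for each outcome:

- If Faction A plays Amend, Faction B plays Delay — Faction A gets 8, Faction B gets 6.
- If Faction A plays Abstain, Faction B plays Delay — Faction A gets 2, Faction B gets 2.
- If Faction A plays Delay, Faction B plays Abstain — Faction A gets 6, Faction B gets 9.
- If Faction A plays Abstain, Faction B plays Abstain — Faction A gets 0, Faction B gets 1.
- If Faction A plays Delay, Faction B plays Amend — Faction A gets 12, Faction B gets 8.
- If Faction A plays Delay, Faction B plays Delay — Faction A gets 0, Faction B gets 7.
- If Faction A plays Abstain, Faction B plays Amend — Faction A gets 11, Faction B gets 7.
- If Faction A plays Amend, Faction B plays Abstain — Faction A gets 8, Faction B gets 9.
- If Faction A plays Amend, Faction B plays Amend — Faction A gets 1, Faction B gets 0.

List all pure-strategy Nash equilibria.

The unique pure-strategy Nash equilibrium is (Amend, Abstain).

For each strategy profile, look for a profitable unilateral deviation.
(Abstain, Abstain): Faction A can switch to Amend (0 → 8). Not NE.
(Abstain, Amend): Faction A can switch to Delay (11 → 12). Not NE.
(Abstain, Delay): Faction A can switch to Amend (2 → 8). Not NE.
(Amend, Abstain): Faction A gets 8, best alternative 6; Faction B gets 9, best alternative 6. No profitable deviation — NE.
(Amend, Amend): Faction A can switch to Abstain (1 → 11). Not NE.
(Amend, Delay): Faction B can switch to Abstain (6 → 9). Not NE.
(Delay, Abstain): Faction A can switch to Amend (6 → 8). Not NE.
(The remaining 2 profiles each have a profitable deviation by the same check.)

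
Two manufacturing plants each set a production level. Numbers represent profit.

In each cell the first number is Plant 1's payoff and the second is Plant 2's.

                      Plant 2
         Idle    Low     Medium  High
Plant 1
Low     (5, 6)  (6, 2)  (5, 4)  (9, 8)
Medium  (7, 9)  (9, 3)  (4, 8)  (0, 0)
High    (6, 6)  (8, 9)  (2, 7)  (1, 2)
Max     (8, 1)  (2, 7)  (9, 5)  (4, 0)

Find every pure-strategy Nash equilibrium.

Pure NE: (Low, High)

(Low, Idle): Plant 1 can switch to Medium (5 → 7). Not NE.
(Low, Low): Plant 1 can switch to Medium (6 → 9). Not NE.
(Low, Medium): Plant 1 can switch to Max (5 → 9). Not NE.
(Low, High): Plant 1 gets 9, best alternative 4; Plant 2 gets 8, best alternative 6. No profitable deviation — NE.
(Medium, Idle): Plant 1 can switch to Max (7 → 8). Not NE.
(Medium, Low): Plant 2 can switch to Idle (3 → 9). Not NE.
(Medium, Medium): Plant 1 can switch to Low (4 → 5). Not NE.
(The remaining 9 profiles each have a profitable deviation by the same check.)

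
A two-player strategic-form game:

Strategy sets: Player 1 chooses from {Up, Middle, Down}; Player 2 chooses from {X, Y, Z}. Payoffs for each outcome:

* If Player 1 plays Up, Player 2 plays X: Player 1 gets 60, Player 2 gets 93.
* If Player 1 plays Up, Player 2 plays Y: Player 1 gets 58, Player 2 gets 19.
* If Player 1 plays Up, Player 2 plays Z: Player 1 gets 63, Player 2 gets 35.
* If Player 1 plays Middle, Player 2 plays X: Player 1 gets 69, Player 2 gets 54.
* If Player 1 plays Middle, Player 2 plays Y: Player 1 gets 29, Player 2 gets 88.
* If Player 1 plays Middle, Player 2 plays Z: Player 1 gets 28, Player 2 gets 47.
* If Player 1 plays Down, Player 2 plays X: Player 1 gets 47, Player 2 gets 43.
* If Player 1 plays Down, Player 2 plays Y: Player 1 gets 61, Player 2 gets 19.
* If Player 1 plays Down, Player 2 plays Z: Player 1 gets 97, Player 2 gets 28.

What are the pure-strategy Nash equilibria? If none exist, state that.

Player 1 against X: payoffs 60, 69, 47 → best response Middle.
Player 1 against Y: payoffs 58, 29, 61 → best response Down.
Player 1 against Z: payoffs 63, 28, 97 → best response Down.
Player 2 against Up: payoffs 93, 19, 35 → best response X.
Player 2 against Middle: payoffs 54, 88, 47 → best response Y.
Player 2 against Down: payoffs 43, 19, 28 → best response X.
No profile is a mutual best response for all players.

There is no pure-strategy Nash equilibrium.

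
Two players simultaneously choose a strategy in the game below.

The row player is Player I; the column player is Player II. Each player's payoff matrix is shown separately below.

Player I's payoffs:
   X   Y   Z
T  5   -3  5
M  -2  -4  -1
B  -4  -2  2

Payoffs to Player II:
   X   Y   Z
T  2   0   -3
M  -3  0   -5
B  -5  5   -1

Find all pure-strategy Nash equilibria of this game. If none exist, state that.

Player I against X: payoffs 5, -2, -4 → best response T.
Player I against Y: payoffs -3, -4, -2 → best response B.
Player I against Z: payoffs 5, -1, 2 → best response T.
Player II against T: payoffs 2, 0, -3 → best response X.
Player II against M: payoffs -3, 0, -5 → best response Y.
Player II against B: payoffs -5, 5, -1 → best response Y.
Mutual best responses: (T, X); (B, Y).

(T, X); (B, Y)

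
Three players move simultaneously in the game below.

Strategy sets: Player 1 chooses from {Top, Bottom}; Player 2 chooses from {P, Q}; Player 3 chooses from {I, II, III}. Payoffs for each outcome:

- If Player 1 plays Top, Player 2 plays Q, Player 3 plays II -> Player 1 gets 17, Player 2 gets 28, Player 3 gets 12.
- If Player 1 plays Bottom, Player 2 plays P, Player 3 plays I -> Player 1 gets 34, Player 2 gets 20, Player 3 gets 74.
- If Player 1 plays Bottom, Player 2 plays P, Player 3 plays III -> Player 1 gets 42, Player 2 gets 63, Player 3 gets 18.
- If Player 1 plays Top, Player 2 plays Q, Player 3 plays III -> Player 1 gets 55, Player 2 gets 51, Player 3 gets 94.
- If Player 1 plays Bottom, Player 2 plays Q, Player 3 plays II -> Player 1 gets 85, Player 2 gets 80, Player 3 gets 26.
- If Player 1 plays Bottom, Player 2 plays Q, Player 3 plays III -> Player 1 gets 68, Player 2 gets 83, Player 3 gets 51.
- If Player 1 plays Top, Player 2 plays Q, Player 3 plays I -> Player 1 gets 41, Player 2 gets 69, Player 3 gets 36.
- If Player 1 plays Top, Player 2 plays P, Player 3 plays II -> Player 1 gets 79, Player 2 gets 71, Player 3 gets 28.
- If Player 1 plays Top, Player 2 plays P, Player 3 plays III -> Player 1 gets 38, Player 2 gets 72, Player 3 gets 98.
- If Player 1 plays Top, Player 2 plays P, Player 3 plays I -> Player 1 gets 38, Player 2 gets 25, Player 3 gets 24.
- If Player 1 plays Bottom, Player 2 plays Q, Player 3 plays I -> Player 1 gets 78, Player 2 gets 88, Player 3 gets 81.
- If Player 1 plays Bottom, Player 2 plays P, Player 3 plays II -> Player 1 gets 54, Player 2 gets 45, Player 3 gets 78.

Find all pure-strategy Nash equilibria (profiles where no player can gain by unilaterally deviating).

Pure NE: (Bottom, Q, I)

For each player, find the best response to each opponent profile; mutual best responses are the pure NE.
Player 1 against (P, I): payoffs 38, 34 → best response Top.
Player 1 against (P, II): payoffs 79, 54 → best response Top.
Player 1 against (P, III): payoffs 38, 42 → best response Bottom.
Player 1 against (Q, I): payoffs 41, 78 → best response Bottom.
Player 1 against (Q, II): payoffs 17, 85 → best response Bottom.
Player 1 against (Q, III): payoffs 55, 68 → best response Bottom.
Player 2 against (Top, I): payoffs 25, 69 → best response Q.
Player 2 against (Top, II): payoffs 71, 28 → best response P.
Player 2 against (Top, III): payoffs 72, 51 → best response P.
Player 2 against (Bottom, I): payoffs 20, 88 → best response Q.
Player 2 against (Bottom, II): payoffs 45, 80 → best response Q.
Player 2 against (Bottom, III): payoffs 63, 83 → best response Q.
Player 3 against (Top, P): payoffs 24, 28, 98 → best response III.
Player 3 against (Top, Q): payoffs 36, 12, 94 → best response III.
Player 3 against (Bottom, P): payoffs 74, 78, 18 → best response II.
Player 3 against (Bottom, Q): payoffs 81, 26, 51 → best response I.
Mutual best responses: (Bottom, Q, I).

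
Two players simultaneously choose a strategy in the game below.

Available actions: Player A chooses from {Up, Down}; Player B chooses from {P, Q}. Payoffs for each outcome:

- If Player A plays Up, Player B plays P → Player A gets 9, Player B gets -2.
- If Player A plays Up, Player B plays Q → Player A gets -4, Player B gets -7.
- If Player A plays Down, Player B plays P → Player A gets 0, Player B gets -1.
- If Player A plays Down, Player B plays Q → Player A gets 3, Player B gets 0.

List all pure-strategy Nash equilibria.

For each player, find the best response to each opponent profile; mutual best responses are the pure NE.
Player A against P: payoffs 9, 0 → best response Up.
Player A against Q: payoffs -4, 3 → best response Down.
Player B against Up: payoffs -2, -7 → best response P.
Player B against Down: payoffs -1, 0 → best response Q.
Mutual best responses: (Up, P); (Down, Q).

(Up, P) and (Down, Q)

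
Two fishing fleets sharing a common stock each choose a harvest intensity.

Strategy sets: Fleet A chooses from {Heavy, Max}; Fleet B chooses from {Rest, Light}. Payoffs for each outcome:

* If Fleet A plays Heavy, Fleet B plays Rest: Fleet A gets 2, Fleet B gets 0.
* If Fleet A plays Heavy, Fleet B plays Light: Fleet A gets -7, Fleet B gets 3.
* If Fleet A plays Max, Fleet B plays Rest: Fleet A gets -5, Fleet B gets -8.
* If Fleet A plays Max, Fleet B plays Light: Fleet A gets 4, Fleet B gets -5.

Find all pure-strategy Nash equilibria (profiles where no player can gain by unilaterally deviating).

(Max, Light)

Fleet A against Rest: payoffs 2, -5 → best response Heavy.
Fleet A against Light: payoffs -7, 4 → best response Max.
Fleet B against Heavy: payoffs 0, 3 → best response Light.
Fleet B against Max: payoffs -8, -5 → best response Light.
Mutual best responses: (Max, Light).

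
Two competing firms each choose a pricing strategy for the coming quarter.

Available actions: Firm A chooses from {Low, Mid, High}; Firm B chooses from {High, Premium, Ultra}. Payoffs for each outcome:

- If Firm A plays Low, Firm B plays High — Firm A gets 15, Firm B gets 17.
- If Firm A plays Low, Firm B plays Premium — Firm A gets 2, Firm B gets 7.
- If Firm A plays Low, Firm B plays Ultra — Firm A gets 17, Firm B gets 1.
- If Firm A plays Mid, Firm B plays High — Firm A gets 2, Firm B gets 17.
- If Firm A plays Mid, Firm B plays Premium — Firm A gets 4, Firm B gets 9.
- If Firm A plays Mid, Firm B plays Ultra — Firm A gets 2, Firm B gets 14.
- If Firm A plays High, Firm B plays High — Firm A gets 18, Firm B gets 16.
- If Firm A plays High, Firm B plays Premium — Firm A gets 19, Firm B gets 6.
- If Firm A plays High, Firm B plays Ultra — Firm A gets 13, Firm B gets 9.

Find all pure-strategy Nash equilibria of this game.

The unique pure-strategy Nash equilibrium is (High, High).

(Low, High): Firm A can switch to High (15 → 18). Not NE.
(Low, Premium): Firm A can switch to Mid (2 → 4). Not NE.
(Low, Ultra): Firm B can switch to High (1 → 17). Not NE.
(Mid, High): Firm A can switch to Low (2 → 15). Not NE.
(Mid, Premium): Firm A can switch to High (4 → 19). Not NE.
(Mid, Ultra): Firm A can switch to Low (2 → 17). Not NE.
(High, High): Firm A gets 18, best alternative 15; Firm B gets 16, best alternative 9. No profitable deviation — NE.
(High, Premium): Firm B can switch to High (6 → 16). Not NE.
(High, Ultra): Firm A can switch to Low (13 → 17). Not NE.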